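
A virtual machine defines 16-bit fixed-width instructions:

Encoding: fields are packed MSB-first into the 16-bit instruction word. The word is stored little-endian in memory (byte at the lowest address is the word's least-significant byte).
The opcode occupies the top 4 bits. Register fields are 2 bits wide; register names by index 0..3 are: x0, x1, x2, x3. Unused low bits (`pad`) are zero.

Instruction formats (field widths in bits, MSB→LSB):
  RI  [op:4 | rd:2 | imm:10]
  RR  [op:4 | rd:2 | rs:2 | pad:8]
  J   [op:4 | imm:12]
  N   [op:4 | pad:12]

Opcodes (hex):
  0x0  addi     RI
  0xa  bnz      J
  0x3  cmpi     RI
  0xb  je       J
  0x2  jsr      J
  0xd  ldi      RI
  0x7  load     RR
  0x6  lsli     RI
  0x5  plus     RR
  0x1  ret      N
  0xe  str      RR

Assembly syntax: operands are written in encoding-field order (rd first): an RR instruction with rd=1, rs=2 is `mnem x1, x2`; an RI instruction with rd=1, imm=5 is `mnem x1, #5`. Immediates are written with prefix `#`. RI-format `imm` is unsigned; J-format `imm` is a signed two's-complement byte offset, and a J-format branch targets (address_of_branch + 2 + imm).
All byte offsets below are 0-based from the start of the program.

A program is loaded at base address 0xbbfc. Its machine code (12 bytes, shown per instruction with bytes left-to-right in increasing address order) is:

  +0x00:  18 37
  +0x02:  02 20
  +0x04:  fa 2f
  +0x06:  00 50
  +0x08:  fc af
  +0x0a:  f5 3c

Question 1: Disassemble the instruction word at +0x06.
plus x0, x0

+0x06: 00 50 ⇒ word 0x5000 (little)
  top 4b → 0x5 → plus [RR]
  rd@[11:10]=0x0 ⇒ x0
  rs@[9:8]=0x0 ⇒ x0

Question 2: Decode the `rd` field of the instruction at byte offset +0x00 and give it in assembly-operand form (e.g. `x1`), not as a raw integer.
x1

[00] 18 37 → 0x3718
  op=0x3718>>12=0x3 ⇒ cmpi (RI)
  [11:10] rd=1 = x1
  [9:0] imm=792 = #792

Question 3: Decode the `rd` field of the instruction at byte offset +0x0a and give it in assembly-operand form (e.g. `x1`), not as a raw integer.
@+0a  little-endian(f5 3c) = 0x3cf5
  opcode bits[15:12]=0x3: cmpi/RI
  [11:10] rd=3 = x3
  [9:0] imm=245 = #245

x3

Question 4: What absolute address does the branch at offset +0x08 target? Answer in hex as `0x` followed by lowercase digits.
0xbc02

+0x08: fc af ⇒ word 0xaffc (little)
  op=0xaffc>>12=0xa ⇒ bnz (J)
  [11:0] imm=4092 (s12→-4) = #-4
  target = base 0xbbfc + off 0x08 + 2 + imm -4 = 0xbc02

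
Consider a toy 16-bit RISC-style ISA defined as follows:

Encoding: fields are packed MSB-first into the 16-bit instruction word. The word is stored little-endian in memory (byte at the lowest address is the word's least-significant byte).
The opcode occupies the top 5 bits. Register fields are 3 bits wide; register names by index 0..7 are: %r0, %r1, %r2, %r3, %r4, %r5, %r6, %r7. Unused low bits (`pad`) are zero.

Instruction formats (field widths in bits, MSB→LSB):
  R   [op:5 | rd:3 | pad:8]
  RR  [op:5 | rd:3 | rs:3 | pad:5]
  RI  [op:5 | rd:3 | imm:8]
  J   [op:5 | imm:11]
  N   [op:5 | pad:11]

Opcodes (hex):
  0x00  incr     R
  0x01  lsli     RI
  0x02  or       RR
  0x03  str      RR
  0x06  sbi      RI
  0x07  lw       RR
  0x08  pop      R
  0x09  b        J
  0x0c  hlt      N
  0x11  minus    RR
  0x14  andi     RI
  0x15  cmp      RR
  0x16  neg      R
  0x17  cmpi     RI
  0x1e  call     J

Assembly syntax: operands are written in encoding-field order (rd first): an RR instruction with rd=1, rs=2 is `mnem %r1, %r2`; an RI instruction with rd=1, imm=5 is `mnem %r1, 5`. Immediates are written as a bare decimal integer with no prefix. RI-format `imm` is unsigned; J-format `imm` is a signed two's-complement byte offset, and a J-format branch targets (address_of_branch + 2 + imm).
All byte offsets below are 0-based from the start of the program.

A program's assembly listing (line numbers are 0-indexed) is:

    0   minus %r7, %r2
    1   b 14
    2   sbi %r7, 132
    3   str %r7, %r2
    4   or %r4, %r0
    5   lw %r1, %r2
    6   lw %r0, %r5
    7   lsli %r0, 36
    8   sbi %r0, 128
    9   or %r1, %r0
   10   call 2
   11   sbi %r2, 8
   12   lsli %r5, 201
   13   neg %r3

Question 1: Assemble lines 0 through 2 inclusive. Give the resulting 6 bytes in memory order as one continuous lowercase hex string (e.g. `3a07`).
L0: minus op=0x11:5|rd=7:3|rs=2:3|pad=0:5 ⇒ 0x8f40 ⇒ little 40 8f
L1: b op=0x9:5|imm=14:11 ⇒ 0x480e ⇒ little 0e 48
L2: sbi op=0x6:5|rd=7:3|imm=132:8 ⇒ 0x3784 ⇒ little 84 37

408f0e488437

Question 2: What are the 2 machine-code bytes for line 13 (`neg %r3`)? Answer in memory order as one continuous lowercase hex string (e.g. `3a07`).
13. neg fields op=0x16:5|rd=3:3|pad=0:8 → word b300h → 00 b3

00b3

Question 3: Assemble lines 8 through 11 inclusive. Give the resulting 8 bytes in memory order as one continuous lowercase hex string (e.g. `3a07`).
L8: sbi op=0x6:5|rd=0:3|imm=128:8 ⇒ 0x3080 ⇒ little 80 30
L9: or op=0x2:5|rd=1:3|rs=0:3|pad=0:5 ⇒ 0x1100 ⇒ little 00 11
L10: call op=0x1e:5|imm=2:11 ⇒ 0xf002 ⇒ little 02 f0
L11: sbi op=0x6:5|rd=2:3|imm=8:8 ⇒ 0x3208 ⇒ little 08 32

8030001102f00832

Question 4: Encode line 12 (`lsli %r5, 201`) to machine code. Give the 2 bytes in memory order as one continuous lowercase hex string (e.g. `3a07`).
c90d

line 12 (lsli): pack op=0x1:5|rd=5:3|imm=201:8 = 0x0dc9; little→ c9 0d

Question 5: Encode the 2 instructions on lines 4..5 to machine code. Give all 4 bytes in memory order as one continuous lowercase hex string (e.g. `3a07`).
4. or fields op=0x2:5|rd=4:3|rs=0:3|pad=0:5 → word 1400h → 00 14
5. lw fields op=0x7:5|rd=1:3|rs=2:3|pad=0:5 → word 3940h → 40 39

00144039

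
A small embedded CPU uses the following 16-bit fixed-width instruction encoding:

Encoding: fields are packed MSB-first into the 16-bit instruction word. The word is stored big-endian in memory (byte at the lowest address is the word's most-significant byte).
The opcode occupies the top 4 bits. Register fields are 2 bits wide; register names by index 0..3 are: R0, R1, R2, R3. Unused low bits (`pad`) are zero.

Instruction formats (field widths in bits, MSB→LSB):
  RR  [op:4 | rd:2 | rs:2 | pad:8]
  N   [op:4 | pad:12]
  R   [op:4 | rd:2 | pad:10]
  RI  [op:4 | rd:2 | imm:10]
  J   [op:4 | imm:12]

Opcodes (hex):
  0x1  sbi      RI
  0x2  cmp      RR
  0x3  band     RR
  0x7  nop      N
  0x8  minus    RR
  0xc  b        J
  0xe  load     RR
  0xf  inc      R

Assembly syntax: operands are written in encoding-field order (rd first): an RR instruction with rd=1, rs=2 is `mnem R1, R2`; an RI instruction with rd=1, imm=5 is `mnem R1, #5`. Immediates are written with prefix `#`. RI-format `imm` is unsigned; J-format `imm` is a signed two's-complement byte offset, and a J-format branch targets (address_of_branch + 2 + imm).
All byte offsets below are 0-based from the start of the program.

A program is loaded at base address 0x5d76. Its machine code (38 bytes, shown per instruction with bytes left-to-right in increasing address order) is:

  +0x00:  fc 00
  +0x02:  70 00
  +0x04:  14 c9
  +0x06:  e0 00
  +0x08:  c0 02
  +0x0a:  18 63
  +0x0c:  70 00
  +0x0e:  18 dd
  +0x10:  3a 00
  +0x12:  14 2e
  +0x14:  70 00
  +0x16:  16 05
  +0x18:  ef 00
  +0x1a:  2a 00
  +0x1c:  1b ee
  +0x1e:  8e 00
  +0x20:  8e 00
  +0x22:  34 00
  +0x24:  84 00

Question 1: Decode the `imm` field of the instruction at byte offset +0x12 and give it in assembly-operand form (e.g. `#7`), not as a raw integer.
off 0x12: read 14 2e as big → 0x142e
  opcode bits[15:12]=0x1: sbi/RI
  rd@[11:10]=0x1 ⇒ R1
  imm@[9:0]=0x2e ⇒ #46

#46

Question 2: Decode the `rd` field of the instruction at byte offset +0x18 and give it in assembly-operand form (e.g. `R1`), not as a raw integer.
+0x18: ef 00 ⇒ word 0xef00 (big)
  top 4b → 0xe → load [RR]
  rd: (w>>10)&0x3=0x3 → R3
  rs: (w>>8)&0x3=0x3 → R3

R3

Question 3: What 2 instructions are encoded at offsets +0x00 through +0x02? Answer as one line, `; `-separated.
@+00  big-endian(fc 00) = 0xfc00
  opcode bits[15:12]=0xf: inc/R
  rd: (w>>10)&0x3=0x3 → R3
@+02  big-endian(70 00) = 0x7000
  opcode bits[15:12]=0x7: nop/N

inc R3; nop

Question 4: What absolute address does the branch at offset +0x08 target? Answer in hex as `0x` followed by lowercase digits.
@+08  big-endian(c0 02) = 0xc002
  top 4b → 0xc → b [J]
  imm: (w>>0)&0xfff=0x2 → #2
  target = base 0x5d76 + off 0x08 + 2 + imm 2 = 0x5d82

0x5d82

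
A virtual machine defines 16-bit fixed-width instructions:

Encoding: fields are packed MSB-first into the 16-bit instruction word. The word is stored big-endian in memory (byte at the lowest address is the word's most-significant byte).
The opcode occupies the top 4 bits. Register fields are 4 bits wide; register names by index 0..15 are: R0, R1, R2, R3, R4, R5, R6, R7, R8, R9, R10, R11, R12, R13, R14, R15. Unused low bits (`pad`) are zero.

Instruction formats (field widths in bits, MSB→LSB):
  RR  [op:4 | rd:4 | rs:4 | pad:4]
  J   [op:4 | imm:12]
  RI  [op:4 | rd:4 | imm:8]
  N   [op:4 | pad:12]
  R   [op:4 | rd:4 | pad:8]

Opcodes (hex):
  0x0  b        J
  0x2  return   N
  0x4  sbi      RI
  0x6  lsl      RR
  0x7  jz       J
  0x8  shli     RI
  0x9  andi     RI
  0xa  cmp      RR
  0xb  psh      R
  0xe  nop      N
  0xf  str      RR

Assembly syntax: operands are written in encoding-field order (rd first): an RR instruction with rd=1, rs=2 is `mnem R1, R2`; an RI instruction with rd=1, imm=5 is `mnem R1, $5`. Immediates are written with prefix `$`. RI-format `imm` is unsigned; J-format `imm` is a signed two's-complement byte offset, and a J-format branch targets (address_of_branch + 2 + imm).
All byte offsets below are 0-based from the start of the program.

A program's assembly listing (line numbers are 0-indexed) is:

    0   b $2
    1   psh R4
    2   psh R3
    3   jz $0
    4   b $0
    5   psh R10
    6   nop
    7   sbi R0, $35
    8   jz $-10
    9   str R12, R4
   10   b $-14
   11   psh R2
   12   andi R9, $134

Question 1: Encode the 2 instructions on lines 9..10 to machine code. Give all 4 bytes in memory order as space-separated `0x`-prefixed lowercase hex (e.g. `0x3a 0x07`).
L9: str op=0xf:4|rd=12:4|rs=4:4|pad=0:4 ⇒ 0xfc40 ⇒ big fc 40
L10: b op=0x0:4|imm=-14:12 ⇒ 0x0ff2 ⇒ big 0f f2

0xfc 0x40 0x0f 0xf2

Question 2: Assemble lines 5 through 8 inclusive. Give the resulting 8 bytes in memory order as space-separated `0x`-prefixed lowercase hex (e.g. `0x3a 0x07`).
line 5 (psh): pack op=0xb:4|rd=10:4|pad=0:8 = 0xba00; big→ ba 00
line 6 (nop): pack op=0xe:4|pad=0:12 = 0xe000; big→ e0 00
line 7 (sbi): pack op=0x4:4|rd=0:4|imm=35:8 = 0x4023; big→ 40 23
line 8 (jz): pack op=0x7:4|imm=-10:12 = 0x7ff6; big→ 7f f6

0xba 0x00 0xe0 0x00 0x40 0x23 0x7f 0xf6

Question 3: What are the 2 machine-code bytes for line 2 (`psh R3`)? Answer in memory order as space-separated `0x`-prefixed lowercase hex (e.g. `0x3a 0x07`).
line 2 (psh): pack op=0xb:4|rd=3:4|pad=0:8 = 0xb300; big→ b3 00

0xb3 0x00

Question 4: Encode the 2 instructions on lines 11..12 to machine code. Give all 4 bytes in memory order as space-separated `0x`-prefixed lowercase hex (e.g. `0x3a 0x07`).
0xb2 0x00 0x99 0x86

line 11 (psh): pack op=0xb:4|rd=2:4|pad=0:8 = 0xb200; big→ b2 00
line 12 (andi): pack op=0x9:4|rd=9:4|imm=134:8 = 0x9986; big→ 99 86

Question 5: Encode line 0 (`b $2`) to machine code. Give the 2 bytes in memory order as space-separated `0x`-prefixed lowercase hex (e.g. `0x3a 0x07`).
0x00 0x02

line 0 (b): pack op=0x0:4|imm=2:12 = 0x0002; big→ 00 02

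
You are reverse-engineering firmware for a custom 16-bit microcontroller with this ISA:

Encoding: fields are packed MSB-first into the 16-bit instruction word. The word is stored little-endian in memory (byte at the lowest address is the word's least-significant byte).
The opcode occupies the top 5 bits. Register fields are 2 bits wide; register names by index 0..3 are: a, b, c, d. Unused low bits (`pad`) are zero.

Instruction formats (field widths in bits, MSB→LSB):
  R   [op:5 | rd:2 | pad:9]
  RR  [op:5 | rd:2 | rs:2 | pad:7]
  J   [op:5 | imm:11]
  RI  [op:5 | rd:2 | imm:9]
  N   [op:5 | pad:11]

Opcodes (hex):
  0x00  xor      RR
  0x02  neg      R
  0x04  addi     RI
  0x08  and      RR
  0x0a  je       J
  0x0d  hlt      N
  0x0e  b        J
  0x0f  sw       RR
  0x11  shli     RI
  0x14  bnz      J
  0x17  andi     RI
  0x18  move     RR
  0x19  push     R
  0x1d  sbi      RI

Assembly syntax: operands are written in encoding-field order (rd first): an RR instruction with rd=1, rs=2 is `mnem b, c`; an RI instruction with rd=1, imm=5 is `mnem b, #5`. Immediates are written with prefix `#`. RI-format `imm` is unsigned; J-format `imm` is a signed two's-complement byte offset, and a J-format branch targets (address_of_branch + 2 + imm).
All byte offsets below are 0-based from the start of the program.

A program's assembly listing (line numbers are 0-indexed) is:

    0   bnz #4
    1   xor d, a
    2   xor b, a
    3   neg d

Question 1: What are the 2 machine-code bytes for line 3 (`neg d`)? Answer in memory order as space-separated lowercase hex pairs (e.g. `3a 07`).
line 3 (neg): pack op=0x2:5|rd=3:2|pad=0:9 = 0x1600; little→ 00 16

00 16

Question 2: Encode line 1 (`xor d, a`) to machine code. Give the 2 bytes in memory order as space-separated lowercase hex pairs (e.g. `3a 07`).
00 06

1. xor fields op=0x0:5|rd=3:2|rs=0:2|pad=0:7 → word 0600h → 00 06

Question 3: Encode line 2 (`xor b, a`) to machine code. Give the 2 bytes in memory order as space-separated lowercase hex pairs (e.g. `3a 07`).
line 2 (xor): pack op=0x0:5|rd=1:2|rs=0:2|pad=0:7 = 0x0200; little→ 00 02

00 02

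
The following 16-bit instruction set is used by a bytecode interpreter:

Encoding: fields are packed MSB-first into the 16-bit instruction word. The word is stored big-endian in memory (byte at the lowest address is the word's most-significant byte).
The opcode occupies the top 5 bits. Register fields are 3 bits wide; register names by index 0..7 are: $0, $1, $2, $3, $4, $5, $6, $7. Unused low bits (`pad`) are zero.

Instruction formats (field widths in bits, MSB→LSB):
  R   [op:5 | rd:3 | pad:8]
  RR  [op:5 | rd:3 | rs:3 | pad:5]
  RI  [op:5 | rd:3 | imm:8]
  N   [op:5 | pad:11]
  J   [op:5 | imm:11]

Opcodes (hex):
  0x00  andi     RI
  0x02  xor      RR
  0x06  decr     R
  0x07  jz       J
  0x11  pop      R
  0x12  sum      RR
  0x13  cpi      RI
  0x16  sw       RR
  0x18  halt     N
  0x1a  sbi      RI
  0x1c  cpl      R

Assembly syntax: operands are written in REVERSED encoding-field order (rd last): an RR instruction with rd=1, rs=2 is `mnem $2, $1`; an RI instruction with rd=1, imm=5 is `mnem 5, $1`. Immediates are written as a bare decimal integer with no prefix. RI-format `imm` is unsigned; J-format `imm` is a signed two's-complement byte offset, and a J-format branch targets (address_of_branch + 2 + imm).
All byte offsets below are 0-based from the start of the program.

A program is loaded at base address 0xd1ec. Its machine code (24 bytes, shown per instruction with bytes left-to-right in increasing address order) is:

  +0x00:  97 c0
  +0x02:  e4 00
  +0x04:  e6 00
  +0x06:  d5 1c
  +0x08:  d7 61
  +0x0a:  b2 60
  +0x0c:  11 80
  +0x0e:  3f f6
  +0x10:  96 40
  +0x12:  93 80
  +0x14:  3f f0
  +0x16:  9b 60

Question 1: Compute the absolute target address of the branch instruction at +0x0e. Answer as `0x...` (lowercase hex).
0xd1f2

[0e] 3f f6 → 0x3ff6
  opcode bits[15:11]=0x7: jz/J
  imm@[10:0]=0x7f6 (s11→-10) ⇒ -10
  target = base 0xd1ec + off 0x0e + 2 + imm -10 = 0xd1f2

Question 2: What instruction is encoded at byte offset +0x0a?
sw $3, $2

off 0x0a: read b2 60 as big → 0xb260
  top 5b → 0x16 → sw [RR]
  [10:8] rd=2 = $2
  [7:5] rs=3 = $3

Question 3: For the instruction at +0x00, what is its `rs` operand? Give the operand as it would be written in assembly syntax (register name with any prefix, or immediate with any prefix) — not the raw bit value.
$6

off 0x00: read 97 c0 as big → 0x97c0
  top 5b → 0x12 → sum [RR]
  rd: (w>>8)&0x7=0x7 → $7
  rs: (w>>5)&0x7=0x6 → $6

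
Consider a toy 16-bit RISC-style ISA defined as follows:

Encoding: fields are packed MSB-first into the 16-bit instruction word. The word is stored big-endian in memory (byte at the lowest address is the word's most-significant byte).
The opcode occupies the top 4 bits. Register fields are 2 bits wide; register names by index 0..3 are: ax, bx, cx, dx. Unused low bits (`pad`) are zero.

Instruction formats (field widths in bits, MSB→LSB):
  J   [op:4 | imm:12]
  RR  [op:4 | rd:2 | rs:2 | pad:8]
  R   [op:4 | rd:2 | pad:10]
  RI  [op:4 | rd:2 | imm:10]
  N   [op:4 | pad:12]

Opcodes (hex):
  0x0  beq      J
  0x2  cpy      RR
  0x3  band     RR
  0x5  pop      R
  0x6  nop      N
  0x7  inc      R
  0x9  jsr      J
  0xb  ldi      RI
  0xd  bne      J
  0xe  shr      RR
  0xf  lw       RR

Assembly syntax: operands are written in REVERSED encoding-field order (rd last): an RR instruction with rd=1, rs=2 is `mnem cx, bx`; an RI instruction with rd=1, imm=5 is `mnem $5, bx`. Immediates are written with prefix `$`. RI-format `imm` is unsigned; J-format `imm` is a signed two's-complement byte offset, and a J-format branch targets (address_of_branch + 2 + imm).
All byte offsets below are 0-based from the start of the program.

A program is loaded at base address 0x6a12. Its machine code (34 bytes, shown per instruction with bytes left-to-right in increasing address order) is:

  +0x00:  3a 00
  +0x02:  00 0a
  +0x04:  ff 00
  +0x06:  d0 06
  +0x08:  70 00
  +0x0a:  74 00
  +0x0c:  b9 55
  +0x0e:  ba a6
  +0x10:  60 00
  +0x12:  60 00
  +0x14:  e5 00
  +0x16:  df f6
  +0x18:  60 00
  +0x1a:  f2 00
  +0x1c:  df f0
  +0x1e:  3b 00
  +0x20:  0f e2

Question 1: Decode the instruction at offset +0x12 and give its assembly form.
[12] 60 00 → 0x6000
  op=0x6000>>12=0x6 ⇒ nop (N)

nop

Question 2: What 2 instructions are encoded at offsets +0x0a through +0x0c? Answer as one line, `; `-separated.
inc bx; ldi $341, cx

off 0x0a: read 74 00 as big → 0x7400
  op=0x7400>>12=0x7 ⇒ inc (R)
  [11:10] rd=1 = bx
off 0x0c: read b9 55 as big → 0xb955
  op=0xb955>>12=0xb ⇒ ldi (RI)
  [11:10] rd=2 = cx
  [9:0] imm=341 = $341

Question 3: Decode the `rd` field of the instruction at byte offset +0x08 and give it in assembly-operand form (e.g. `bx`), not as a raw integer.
ax

+0x08: 70 00 ⇒ word 0x7000 (big)
  opcode bits[15:12]=0x7: inc/R
  rd@[11:10]=0x0 ⇒ ax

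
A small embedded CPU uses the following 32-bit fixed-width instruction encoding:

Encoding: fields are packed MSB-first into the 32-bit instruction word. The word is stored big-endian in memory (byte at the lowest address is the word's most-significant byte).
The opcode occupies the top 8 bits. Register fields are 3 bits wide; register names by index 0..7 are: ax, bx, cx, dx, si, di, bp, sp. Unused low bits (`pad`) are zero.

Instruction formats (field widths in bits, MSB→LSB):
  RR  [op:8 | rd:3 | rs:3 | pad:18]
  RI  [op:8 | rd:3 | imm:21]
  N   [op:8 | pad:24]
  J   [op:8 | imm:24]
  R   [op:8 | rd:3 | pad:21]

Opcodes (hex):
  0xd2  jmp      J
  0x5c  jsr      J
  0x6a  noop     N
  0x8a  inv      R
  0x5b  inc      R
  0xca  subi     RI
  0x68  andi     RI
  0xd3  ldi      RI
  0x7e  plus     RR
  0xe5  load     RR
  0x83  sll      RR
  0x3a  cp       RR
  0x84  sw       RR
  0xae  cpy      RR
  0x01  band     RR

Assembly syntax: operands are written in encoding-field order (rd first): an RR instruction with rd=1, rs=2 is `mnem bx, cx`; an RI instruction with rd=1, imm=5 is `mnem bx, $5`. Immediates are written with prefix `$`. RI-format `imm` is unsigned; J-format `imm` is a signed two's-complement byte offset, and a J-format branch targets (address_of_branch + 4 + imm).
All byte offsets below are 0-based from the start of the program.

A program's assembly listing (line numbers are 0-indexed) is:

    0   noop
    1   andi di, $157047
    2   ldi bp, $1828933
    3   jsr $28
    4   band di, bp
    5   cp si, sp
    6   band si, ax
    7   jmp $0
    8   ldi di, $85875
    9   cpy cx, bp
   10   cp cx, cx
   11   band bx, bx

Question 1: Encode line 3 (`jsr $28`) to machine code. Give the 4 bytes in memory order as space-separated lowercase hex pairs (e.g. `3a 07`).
5c 00 00 1c

3. jsr fields op=0x5c:8|imm=28:24 → word 5c00001ch → 5c 00 00 1c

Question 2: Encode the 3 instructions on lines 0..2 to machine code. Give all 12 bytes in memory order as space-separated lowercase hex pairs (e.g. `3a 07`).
L0: noop op=0x6a:8|pad=0:24 ⇒ 0x6a000000 ⇒ big 6a 00 00 00
L1: andi op=0x68:8|rd=5:3|imm=157047:21 ⇒ 0x68a26577 ⇒ big 68 a2 65 77
L2: ldi op=0xd3:8|rd=6:3|imm=1828933:21 ⇒ 0xd3dbe845 ⇒ big d3 db e8 45

6a 00 00 00 68 a2 65 77 d3 db e8 45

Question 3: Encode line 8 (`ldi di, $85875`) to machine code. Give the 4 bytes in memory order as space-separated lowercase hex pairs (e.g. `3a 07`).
d3 a1 4f 73

L8: ldi op=0xd3:8|rd=5:3|imm=85875:21 ⇒ 0xd3a14f73 ⇒ big d3 a1 4f 73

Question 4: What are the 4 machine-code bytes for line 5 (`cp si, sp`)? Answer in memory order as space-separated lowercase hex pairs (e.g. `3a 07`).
3a 9c 00 00

line 5 (cp): pack op=0x3a:8|rd=4:3|rs=7:3|pad=0:18 = 0x3a9c0000; big→ 3a 9c 00 00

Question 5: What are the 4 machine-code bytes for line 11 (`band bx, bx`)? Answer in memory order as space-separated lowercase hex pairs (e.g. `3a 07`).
L11: band op=0x1:8|rd=1:3|rs=1:3|pad=0:18 ⇒ 0x01240000 ⇒ big 01 24 00 00

01 24 00 00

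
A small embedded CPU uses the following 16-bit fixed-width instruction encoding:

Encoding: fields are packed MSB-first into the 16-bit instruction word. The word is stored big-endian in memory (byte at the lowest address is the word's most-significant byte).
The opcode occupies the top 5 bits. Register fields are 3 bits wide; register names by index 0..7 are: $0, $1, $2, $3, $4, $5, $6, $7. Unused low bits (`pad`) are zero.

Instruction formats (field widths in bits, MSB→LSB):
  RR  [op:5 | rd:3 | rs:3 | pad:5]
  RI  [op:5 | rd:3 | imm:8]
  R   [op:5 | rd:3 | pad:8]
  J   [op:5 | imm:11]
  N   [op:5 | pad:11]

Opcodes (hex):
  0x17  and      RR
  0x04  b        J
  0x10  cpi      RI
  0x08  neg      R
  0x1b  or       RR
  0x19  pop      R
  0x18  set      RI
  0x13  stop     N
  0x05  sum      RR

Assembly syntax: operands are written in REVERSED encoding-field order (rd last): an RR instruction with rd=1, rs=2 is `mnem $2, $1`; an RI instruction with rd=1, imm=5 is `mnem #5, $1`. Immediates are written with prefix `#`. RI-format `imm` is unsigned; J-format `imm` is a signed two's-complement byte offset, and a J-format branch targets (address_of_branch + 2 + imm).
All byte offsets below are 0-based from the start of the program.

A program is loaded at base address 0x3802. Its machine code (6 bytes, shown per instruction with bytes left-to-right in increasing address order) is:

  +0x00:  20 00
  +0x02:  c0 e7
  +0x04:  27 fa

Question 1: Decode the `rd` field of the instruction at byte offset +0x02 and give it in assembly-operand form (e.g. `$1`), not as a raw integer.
off 0x02: read c0 e7 as big → 0xc0e7
  top 5b → 0x18 → set [RI]
  rd: (w>>8)&0x7=0x0 → $0
  imm: (w>>0)&0xff=0xe7 → #231

$0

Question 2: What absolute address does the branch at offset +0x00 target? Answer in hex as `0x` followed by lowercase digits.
0x3804

[00] 20 00 → 0x2000
  opcode bits[15:11]=0x4: b/J
  [10:0] imm=0 = #0
  target = base 0x3802 + off 0x00 + 2 + imm 0 = 0x3804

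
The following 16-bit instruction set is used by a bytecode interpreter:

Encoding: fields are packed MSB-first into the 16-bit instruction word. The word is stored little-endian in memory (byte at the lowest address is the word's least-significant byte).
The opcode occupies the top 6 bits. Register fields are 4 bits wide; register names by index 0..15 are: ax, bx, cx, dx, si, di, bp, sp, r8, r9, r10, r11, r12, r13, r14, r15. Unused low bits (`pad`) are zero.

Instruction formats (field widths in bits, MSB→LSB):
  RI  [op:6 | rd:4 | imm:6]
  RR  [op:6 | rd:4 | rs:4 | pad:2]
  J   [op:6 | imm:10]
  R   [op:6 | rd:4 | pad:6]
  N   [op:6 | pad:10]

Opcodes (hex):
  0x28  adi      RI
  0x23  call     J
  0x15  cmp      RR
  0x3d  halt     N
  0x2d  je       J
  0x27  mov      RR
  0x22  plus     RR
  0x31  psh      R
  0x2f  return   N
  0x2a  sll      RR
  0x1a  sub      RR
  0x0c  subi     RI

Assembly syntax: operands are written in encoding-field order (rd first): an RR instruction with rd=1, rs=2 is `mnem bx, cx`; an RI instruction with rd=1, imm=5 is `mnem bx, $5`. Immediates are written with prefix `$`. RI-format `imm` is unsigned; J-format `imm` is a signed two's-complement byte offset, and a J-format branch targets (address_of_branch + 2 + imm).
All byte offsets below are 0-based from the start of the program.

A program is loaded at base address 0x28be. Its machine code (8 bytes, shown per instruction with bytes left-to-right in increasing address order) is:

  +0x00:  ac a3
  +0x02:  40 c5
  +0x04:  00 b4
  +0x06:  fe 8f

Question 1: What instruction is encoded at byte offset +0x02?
off 0x02: read 40 c5 as little → 0xc540
  top 6b → 0x31 → psh [R]
  rd@[9:6]=0x5 ⇒ di

psh di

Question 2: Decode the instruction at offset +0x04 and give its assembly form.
off 0x04: read 00 b4 as little → 0xb400
  top 6b → 0x2d → je [J]
  imm: (w>>0)&0x3ff=0x0 → $0

je $0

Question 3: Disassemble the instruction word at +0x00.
+0x00: ac a3 ⇒ word 0xa3ac (little)
  top 6b → 0x28 → adi [RI]
  rd: (w>>6)&0xf=0xe → r14
  imm: (w>>0)&0x3f=0x2c → $44

adi r14, $44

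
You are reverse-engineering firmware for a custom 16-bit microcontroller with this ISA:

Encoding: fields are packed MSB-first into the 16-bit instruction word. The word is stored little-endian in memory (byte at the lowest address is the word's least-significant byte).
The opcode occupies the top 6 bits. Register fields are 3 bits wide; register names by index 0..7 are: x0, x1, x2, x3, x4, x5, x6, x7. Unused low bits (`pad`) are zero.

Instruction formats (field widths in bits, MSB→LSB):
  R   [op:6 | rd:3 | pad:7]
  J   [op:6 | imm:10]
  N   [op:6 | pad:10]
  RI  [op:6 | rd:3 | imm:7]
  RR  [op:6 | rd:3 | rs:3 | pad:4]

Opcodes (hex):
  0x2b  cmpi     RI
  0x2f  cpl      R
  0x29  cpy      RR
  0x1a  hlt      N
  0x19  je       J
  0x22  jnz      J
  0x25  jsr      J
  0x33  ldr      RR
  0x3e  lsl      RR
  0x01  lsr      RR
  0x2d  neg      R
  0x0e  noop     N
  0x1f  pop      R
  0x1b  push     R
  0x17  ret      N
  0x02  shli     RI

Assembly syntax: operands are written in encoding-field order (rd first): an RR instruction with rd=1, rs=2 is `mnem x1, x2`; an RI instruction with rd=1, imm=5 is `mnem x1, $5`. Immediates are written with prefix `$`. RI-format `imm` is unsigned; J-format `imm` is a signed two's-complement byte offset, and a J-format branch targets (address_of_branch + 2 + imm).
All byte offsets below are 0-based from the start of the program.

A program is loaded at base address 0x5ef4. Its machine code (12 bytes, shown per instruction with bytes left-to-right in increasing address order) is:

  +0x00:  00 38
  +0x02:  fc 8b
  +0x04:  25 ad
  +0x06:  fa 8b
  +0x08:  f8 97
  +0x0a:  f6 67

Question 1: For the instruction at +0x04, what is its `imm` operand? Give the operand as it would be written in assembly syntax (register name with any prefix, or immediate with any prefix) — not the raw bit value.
off 0x04: read 25 ad as little → 0xad25
  op=0xad25>>10=0x2b ⇒ cmpi (RI)
  [9:7] rd=2 = x2
  [6:0] imm=37 = $37

$37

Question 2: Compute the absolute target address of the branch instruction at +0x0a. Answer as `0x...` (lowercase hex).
[0a] f6 67 → 0x67f6
  opcode bits[15:10]=0x19: je/J
  imm: (w>>0)&0x3ff=0x3f6 (s10→-10) → $-10
  target = base 0x5ef4 + off 0x0a + 2 + imm -10 = 0x5ef6

0x5ef6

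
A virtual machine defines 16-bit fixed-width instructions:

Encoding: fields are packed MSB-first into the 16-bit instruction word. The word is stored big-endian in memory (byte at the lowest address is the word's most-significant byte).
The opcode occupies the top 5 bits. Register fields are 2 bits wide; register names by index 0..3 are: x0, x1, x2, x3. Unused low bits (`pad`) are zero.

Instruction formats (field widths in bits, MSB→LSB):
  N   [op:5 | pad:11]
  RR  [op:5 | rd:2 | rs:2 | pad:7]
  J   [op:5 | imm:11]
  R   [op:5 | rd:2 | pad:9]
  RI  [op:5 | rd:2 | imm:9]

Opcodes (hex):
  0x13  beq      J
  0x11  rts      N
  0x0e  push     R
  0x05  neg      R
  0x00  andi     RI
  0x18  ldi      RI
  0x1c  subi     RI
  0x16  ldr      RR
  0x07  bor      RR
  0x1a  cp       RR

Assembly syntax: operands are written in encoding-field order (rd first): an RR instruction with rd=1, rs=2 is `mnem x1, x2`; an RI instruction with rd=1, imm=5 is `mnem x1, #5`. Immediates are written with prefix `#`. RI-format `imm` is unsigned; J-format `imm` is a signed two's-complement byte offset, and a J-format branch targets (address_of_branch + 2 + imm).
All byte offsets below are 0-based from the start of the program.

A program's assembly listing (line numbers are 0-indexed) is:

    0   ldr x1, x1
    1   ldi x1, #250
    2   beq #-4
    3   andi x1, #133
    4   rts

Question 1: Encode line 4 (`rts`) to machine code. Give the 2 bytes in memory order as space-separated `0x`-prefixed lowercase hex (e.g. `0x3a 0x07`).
line 4 (rts): pack op=0x11:5|pad=0:11 = 0x8800; big→ 88 00

0x88 0x00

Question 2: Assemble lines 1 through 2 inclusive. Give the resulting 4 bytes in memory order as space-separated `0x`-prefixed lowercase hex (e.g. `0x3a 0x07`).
0xc2 0xfa 0x9f 0xfc

1. ldi fields op=0x18:5|rd=1:2|imm=250:9 → word c2fah → c2 fa
2. beq fields op=0x13:5|imm=-4:11 → word 9ffch → 9f fc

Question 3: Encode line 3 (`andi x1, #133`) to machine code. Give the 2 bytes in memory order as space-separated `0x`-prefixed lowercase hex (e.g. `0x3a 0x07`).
line 3 (andi): pack op=0x0:5|rd=1:2|imm=133:9 = 0x0285; big→ 02 85

0x02 0x85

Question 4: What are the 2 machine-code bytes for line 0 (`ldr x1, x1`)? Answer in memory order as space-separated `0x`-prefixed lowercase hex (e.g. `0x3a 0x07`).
L0: ldr op=0x16:5|rd=1:2|rs=1:2|pad=0:7 ⇒ 0xb280 ⇒ big b2 80

0xb2 0x80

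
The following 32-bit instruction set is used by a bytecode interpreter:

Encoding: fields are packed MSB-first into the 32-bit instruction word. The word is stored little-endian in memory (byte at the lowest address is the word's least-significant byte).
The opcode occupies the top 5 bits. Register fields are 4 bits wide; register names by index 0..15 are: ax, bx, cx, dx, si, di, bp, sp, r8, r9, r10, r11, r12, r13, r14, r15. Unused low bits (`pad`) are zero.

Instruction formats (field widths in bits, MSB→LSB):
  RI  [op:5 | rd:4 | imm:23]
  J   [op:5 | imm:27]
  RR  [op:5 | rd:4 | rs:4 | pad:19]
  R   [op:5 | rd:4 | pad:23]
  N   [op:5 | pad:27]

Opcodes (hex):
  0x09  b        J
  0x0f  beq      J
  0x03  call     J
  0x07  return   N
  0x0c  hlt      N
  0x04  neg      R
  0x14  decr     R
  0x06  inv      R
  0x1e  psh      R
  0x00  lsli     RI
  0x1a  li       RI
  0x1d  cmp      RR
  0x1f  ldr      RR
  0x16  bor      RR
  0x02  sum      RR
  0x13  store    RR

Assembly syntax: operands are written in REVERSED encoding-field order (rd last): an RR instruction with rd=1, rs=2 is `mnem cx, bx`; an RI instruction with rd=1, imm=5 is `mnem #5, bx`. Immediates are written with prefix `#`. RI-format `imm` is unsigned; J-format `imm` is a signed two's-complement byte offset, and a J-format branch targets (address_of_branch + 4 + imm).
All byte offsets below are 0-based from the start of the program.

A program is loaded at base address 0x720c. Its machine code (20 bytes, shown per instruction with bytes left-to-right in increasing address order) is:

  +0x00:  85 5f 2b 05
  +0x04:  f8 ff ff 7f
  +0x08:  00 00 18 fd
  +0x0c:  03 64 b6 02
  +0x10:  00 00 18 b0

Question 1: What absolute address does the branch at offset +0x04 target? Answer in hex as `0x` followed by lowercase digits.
0x720c

@+04  little-endian(f8 ff ff 7f) = 0x7ffffff8
  top 5b → 0xf → beq [J]
  imm: (w>>0)&0x7ffffff=0x7fffff8 (s27→-8) → #-8
  target = base 0x720c + off 0x04 + 4 + imm -8 = 0x720c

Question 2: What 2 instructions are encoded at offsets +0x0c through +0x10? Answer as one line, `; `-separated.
@+0c  little-endian(03 64 b6 02) = 0x02b66403
  op=0x02b66403>>27=0x0 ⇒ lsli (RI)
  rd@[26:23]=0x5 ⇒ di
  imm@[22:0]=0x366403 ⇒ #3564547
@+10  little-endian(00 00 18 b0) = 0xb0180000
  op=0xb0180000>>27=0x16 ⇒ bor (RR)
  rd@[26:23]=0x0 ⇒ ax
  rs@[22:19]=0x3 ⇒ dx

lsli #3564547, di; bor dx, ax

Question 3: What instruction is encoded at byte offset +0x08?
ldr dx, r10

[08] 00 00 18 fd → 0xfd180000
  top 5b → 0x1f → ldr [RR]
  rd@[26:23]=0xa ⇒ r10
  rs@[22:19]=0x3 ⇒ dx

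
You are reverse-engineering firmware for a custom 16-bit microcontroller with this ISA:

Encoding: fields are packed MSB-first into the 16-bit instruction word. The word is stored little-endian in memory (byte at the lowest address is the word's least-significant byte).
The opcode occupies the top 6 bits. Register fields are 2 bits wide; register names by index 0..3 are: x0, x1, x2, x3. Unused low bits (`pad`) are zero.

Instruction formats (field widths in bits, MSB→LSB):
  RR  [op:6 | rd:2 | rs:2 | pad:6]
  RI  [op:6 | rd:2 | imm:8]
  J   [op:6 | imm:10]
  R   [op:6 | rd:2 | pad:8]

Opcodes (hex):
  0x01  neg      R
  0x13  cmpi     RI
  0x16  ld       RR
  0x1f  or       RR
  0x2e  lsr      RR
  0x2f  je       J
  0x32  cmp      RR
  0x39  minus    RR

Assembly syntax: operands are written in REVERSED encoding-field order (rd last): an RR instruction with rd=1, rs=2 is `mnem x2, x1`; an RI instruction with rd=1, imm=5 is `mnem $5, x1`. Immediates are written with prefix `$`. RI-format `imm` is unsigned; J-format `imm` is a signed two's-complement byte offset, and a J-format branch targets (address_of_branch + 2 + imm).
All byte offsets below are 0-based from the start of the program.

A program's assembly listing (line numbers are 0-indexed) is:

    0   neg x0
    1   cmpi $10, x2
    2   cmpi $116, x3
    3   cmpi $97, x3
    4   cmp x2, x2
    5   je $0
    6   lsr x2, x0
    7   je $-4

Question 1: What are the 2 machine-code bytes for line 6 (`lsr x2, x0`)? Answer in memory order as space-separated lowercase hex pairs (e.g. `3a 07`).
80 b8

6. lsr fields op=0x2e:6|rd=0:2|rs=2:2|pad=0:6 → word b880h → 80 b8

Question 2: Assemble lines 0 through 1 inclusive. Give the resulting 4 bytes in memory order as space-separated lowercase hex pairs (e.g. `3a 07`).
00 04 0a 4e

line 0 (neg): pack op=0x1:6|rd=0:2|pad=0:8 = 0x0400; little→ 00 04
line 1 (cmpi): pack op=0x13:6|rd=2:2|imm=10:8 = 0x4e0a; little→ 0a 4e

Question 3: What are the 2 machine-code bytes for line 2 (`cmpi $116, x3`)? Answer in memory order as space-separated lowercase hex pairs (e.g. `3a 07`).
74 4f

line 2 (cmpi): pack op=0x13:6|rd=3:2|imm=116:8 = 0x4f74; little→ 74 4f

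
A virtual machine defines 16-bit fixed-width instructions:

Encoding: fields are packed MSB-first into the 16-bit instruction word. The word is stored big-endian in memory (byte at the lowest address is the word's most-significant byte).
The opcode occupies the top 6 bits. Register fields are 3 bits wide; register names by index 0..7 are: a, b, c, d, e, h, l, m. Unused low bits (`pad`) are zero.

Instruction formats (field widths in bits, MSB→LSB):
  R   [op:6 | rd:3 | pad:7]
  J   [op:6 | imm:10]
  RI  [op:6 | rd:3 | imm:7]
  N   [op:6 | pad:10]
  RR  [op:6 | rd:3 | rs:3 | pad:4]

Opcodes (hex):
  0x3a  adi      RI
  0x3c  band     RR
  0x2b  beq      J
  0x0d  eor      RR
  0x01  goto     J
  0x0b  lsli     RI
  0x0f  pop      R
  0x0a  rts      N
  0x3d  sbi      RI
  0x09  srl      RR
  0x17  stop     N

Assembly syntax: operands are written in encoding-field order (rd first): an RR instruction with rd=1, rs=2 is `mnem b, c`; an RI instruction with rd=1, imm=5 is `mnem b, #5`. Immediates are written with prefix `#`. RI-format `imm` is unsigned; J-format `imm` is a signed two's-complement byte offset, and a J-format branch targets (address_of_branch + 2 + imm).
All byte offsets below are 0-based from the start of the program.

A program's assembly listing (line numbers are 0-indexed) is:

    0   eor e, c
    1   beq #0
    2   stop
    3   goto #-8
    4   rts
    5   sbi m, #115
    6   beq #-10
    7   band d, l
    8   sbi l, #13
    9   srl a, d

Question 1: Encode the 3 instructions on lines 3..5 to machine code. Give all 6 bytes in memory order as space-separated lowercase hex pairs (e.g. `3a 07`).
line 3 (goto): pack op=0x1:6|imm=-8:10 = 0x07f8; big→ 07 f8
line 4 (rts): pack op=0xa:6|pad=0:10 = 0x2800; big→ 28 00
line 5 (sbi): pack op=0x3d:6|rd=7:3|imm=115:7 = 0xf7f3; big→ f7 f3

07 f8 28 00 f7 f3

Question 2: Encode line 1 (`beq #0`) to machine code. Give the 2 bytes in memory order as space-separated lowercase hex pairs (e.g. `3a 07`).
ac 00

L1: beq op=0x2b:6|imm=0:10 ⇒ 0xac00 ⇒ big ac 00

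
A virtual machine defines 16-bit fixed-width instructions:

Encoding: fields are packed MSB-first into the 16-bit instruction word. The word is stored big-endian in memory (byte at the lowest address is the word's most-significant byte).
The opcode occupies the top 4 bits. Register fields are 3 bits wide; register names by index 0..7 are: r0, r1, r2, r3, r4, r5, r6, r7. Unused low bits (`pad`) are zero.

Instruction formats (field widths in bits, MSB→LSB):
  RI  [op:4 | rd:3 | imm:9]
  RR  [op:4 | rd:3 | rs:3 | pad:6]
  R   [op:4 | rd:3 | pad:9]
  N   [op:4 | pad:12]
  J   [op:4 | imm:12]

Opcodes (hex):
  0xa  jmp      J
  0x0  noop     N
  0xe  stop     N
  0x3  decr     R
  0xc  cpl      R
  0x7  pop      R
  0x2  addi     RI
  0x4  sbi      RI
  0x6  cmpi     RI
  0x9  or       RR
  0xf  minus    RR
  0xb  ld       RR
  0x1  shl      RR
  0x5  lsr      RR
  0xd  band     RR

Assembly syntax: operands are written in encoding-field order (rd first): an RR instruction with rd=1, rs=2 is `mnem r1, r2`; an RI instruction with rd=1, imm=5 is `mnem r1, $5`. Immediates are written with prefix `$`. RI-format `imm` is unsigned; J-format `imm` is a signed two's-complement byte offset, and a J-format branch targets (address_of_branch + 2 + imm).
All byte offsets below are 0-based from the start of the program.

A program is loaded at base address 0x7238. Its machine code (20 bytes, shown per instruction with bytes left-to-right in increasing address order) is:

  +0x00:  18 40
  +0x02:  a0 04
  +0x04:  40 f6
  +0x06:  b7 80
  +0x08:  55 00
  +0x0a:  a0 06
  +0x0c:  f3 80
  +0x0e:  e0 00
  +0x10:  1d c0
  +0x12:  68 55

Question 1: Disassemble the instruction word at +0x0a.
jmp $6

[0a] a0 06 → 0xa006
  top 4b → 0xa → jmp [J]
  [11:0] imm=6 = $6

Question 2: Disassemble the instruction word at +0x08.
lsr r2, r4

+0x08: 55 00 ⇒ word 0x5500 (big)
  op=0x5500>>12=0x5 ⇒ lsr (RR)
  [11:9] rd=2 = r2
  [8:6] rs=4 = r4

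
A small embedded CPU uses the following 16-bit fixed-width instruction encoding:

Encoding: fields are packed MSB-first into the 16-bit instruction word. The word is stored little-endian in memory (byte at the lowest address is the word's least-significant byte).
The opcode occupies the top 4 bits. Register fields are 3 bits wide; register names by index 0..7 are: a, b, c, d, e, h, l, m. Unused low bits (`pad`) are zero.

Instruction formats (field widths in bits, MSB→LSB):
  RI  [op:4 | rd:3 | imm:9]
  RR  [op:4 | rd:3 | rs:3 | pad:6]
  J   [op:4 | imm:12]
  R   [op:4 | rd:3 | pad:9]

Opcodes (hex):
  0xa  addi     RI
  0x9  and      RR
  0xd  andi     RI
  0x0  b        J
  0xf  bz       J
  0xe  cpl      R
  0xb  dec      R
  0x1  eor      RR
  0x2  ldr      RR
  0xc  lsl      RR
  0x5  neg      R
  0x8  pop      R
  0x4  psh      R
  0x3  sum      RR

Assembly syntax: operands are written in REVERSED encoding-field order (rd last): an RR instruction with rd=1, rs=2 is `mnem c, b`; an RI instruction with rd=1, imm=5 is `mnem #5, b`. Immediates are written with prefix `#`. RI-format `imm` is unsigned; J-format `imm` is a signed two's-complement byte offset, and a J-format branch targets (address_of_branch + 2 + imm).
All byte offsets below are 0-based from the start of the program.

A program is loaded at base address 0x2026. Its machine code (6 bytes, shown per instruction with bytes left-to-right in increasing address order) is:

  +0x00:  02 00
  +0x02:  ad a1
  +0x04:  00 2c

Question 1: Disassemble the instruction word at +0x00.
+0x00: 02 00 ⇒ word 0x0002 (little)
  top 4b → 0x0 → b [J]
  imm@[11:0]=0x2 ⇒ #2

b #2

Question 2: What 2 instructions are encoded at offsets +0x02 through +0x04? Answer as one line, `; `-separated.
[02] ad a1 → 0xa1ad
  top 4b → 0xa → addi [RI]
  rd@[11:9]=0x0 ⇒ a
  imm@[8:0]=0x1ad ⇒ #429
[04] 00 2c → 0x2c00
  top 4b → 0x2 → ldr [RR]
  rd@[11:9]=0x6 ⇒ l
  rs@[8:6]=0x0 ⇒ a

addi #429, a; ldr a, l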